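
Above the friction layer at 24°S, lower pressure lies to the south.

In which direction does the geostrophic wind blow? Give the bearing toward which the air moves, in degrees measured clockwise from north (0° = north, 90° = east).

090°

The pressure-gradient force points toward the south (bearing 180°).
Geostrophic balance: in the Southern Hemisphere the Coriolis force deflects motion to the left, so the geostrophic wind blows 90° to the left of the pressure-gradient force (low pressure on the right).
Rotating 180° by 90° counterclockwise gives 090° — the wind blows toward the east.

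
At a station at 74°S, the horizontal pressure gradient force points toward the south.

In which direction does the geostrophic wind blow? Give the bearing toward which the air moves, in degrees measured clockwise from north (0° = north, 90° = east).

The pressure-gradient force points toward the south (bearing 180°).
Geostrophic balance: in the Southern Hemisphere the Coriolis force deflects motion to the left, so the geostrophic wind blows 90° to the left of the pressure-gradient force (low pressure on the right).
Rotating 180° by 90° counterclockwise gives 090° — the wind blows toward the east.

090°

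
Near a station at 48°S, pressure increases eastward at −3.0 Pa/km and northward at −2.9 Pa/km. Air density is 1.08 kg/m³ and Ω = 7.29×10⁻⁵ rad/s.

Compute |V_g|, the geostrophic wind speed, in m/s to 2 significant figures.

Coriolis parameter at 48°S:
f = 2Ω sin φ = 2 × 7.29×10⁻⁵ × sin 48° = 1.08×10⁻⁴ s⁻¹
In the Southern Hemisphere f is negative: f = −1.08×10⁻⁴ s⁻¹.
Component geostrophic relations (x east, y north):
u_g = −(1/(fρ)) ∂P/∂y,  v_g = (1/(fρ)) ∂P/∂x
u_g = −(−2.9×10⁻³)/(−1.08×10⁻⁴ × 1.08) = −24.8 m/s;  v_g = (−3.0×10⁻³)/(−1.08×10⁻⁴ × 1.08) = 25.6 m/s
|V_g| = √(u_g² + v_g²) = 35.7 m/s

36 m/s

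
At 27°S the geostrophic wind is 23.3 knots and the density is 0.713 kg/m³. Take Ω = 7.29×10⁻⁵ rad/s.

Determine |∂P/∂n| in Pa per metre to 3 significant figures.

Coriolis parameter at 27°S:
f = 2Ω sin φ = 2 × 7.29×10⁻⁵ × sin 27° = 6.62×10⁻⁵ s⁻¹
Wind speed in SI: 23.3 knots = 12.0 m/s
Geostrophic balance rearranged: |∂P/∂n| = f ρ V_g
|∂P/∂n| = 6.62×10⁻⁵ × 0.713 × 12.0 = 5.66×10⁻⁴ Pa/m

5.66×10⁻⁴ Pa/m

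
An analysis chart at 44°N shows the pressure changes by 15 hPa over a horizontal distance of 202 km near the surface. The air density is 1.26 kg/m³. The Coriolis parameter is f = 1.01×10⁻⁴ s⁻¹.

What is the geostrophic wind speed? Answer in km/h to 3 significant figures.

210 km/h

Pressure gradient: |∂P/∂n| = 1500 Pa / 202000 m = 7.43×10⁻³ Pa/m
Geostrophic balance (pressure-gradient force = Coriolis force):
V_g = (1/(fρ)) |∂P/∂n| = 7.43×10⁻³ / (1.01×10⁻⁴ × 1.26) = 58.4 m/s
Converting: 58.4 m/s × 3.6 = 210 km/h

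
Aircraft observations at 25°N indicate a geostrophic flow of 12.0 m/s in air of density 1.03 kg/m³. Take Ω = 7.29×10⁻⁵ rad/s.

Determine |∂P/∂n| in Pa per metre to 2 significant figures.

Coriolis parameter at 25°N:
f = 2Ω sin φ = 2 × 7.29×10⁻⁵ × sin 25° = 6.16×10⁻⁵ s⁻¹
Geostrophic balance rearranged: |∂P/∂n| = f ρ V_g
|∂P/∂n| = 6.16×10⁻⁵ × 1.03 × 12.0 = 7.62×10⁻⁴ Pa/m

7.6×10⁻⁴ Pa/m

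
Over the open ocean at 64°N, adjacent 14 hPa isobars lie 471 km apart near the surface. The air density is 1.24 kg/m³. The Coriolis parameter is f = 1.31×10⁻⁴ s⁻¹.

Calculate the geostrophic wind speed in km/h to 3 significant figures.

65.9 km/h

Pressure gradient: |∂P/∂n| = 1400 Pa / 471000 m = 2.97×10⁻³ Pa/m
Geostrophic balance (pressure-gradient force = Coriolis force):
V_g = (1/(fρ)) |∂P/∂n| = 2.97×10⁻³ / (1.31×10⁻⁴ × 1.24) = 18.3 m/s
Converting: 18.3 m/s × 3.6 = 65.9 km/h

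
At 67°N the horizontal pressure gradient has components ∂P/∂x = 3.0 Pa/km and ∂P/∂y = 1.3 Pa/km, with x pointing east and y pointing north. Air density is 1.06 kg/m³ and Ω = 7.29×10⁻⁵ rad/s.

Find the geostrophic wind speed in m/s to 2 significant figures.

Coriolis parameter at 67°N:
f = 2Ω sin φ = 2 × 7.29×10⁻⁵ × sin 67° = 1.34×10⁻⁴ s⁻¹
Component geostrophic relations (x east, y north):
u_g = −(1/(fρ)) ∂P/∂y,  v_g = (1/(fρ)) ∂P/∂x
u_g = −(1.3×10⁻³)/(1.34×10⁻⁴ × 1.06) = −9.14 m/s;  v_g = (3.0×10⁻³)/(1.34×10⁻⁴ × 1.06) = 21.1 m/s
|V_g| = √(u_g² + v_g²) = 23.0 m/s

23 m/s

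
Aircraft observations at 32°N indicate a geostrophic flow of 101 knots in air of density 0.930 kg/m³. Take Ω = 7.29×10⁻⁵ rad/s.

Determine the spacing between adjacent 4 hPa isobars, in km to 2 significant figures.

110 km

Coriolis parameter at 32°N:
f = 2Ω sin φ = 2 × 7.29×10⁻⁵ × sin 32° = 7.73×10⁻⁵ s⁻¹
Wind speed in SI: 101 knots = 52.0 m/s
Geostrophic balance rearranged: |∂P/∂n| = f ρ V_g
|∂P/∂n| = 7.73×10⁻⁵ × 0.930 × 52.0 = 3.73×10⁻³ Pa/m
Isobar spacing: Δn = ΔP/|∂P/∂n| = 400 Pa / 3.73×10⁻³ Pa/m = 107140 m ≈ 110 km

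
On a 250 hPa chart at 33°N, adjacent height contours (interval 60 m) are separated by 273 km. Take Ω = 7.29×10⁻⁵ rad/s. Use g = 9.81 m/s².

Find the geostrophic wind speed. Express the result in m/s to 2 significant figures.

Coriolis parameter at 33°N:
f = 2Ω sin φ = 2 × 7.29×10⁻⁵ × sin 33° = 7.94×10⁻⁵ s⁻¹
Height gradient: |∂Z/∂n| = 60 m / 273000 m = 2.20×10⁻⁴
On a pressure surface, geostrophic balance gives V_g = (g/f)|∂Z/∂n|:
V_g = 9.81 × 2.20×10⁻⁴ / 7.94×10⁻⁵ = 27.2 m/s

27 m/s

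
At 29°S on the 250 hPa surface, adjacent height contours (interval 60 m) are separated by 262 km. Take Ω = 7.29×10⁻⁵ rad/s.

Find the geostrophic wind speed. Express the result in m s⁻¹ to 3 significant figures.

Coriolis parameter at 29°S:
f = 2Ω sin φ = 2 × 7.29×10⁻⁵ × sin 29° = 7.07×10⁻⁵ s⁻¹
Height gradient: |∂Z/∂n| = 60 m / 262000 m = 2.29×10⁻⁴
On a pressure surface, geostrophic balance gives V_g = (g/f)|∂Z/∂n|:
V_g = 9.81 × 2.29×10⁻⁴ / 7.07×10⁻⁵ = 31.8 m/s

31.8 m s⁻¹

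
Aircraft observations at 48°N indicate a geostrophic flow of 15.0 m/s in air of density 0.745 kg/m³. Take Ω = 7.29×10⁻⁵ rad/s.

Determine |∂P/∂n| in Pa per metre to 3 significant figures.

Coriolis parameter at 48°N:
f = 2Ω sin φ = 2 × 7.29×10⁻⁵ × sin 48° = 1.08×10⁻⁴ s⁻¹
Geostrophic balance rearranged: |∂P/∂n| = f ρ V_g
|∂P/∂n| = 1.08×10⁻⁴ × 0.745 × 15.0 = 1.21×10⁻³ Pa/m

1.21×10⁻³ Pa/m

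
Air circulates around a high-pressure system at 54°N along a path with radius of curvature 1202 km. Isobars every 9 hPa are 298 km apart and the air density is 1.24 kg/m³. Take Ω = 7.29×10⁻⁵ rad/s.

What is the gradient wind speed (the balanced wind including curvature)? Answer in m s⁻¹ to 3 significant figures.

Coriolis parameter at 54°N:
f = 2Ω sin φ = 2 × 7.29×10⁻⁵ × sin 54° = 1.18×10⁻⁴ s⁻¹
Pressure gradient: |∂P/∂n| = 900 Pa / 298000 m = 3.02×10⁻³ Pa/m
Geostrophic speed: V_g = |∂P/∂n|/(fρ) = 3.02×10⁻³/(1.18×10⁻⁴ × 1.24) = 20.6 m/s
Around a high, pressure-gradient force acts outward with centrifugal, so Coriolis balances both:
fV = (1/ρ)|∂P/∂n| + V²/R  →  V² − fR·V + fR·V_g = 0
With fR = 1.18×10⁻⁴ × 1202×10³ m = 142 m/s:
V = [fR − √((fR)² − 4 fR V_g)]/2 = [142 − √(142² − 4×142×20.6)]/2 = 25.1 m/s
Supergeostrophic (V > V_g = 20.6 m/s), as expected around a high.

25.1 m s⁻¹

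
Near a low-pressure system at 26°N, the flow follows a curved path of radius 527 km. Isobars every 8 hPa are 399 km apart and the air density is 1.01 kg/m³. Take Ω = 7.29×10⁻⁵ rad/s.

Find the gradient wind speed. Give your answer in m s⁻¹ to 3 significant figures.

19.6 m s⁻¹

Coriolis parameter at 26°N:
f = 2Ω sin φ = 2 × 7.29×10⁻⁵ × sin 26° = 6.39×10⁻⁵ s⁻¹
Pressure gradient: |∂P/∂n| = 800 Pa / 399000 m = 2.01×10⁻³ Pa/m
Geostrophic speed: V_g = |∂P/∂n|/(fρ) = 2.01×10⁻³/(6.39×10⁻⁵ × 1.01) = 31.1 m/s
Around a low, centrifugal force acts outward with Coriolis, so pressure-gradient force balances both:
(1/ρ)|∂P/∂n| = fV + V²/R  →  V² + fR·V − fR·V_g = 0
With fR = 6.39×10⁻⁵ × 527×10³ m = 33.7 m/s:
V = [−fR + √((fR)² + 4 fR V_g)]/2 = [−33.7 + √(33.7² + 4×33.7×31.1)]/2 = 19.6 m/s
Subgeostrophic (V < V_g = 31.1 m/s), as expected around a low.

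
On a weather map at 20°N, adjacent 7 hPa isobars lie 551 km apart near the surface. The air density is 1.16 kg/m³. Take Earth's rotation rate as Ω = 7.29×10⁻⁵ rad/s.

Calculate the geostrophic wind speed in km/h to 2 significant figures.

Coriolis parameter at 20°N:
f = 2Ω sin φ = 2 × 7.29×10⁻⁵ × sin 20° = 4.99×10⁻⁵ s⁻¹
Pressure gradient: |∂P/∂n| = 700 Pa / 551000 m = 1.27×10⁻³ Pa/m
Geostrophic balance (pressure-gradient force = Coriolis force):
V_g = (1/(fρ)) |∂P/∂n| = 1.27×10⁻³ / (4.99×10⁻⁵ × 1.16) = 22.0 m/s
Converting: 22.0 m/s × 3.6 = 79 km/h

79 km/h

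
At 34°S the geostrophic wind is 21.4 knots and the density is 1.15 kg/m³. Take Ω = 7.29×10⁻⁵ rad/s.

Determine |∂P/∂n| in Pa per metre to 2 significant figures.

Coriolis parameter at 34°S:
f = 2Ω sin φ = 2 × 7.29×10⁻⁵ × sin 34° = 8.15×10⁻⁵ s⁻¹
Wind speed in SI: 21.4 knots = 11.0 m/s
Geostrophic balance rearranged: |∂P/∂n| = f ρ V_g
|∂P/∂n| = 8.15×10⁻⁵ × 1.15 × 11.0 = 1.03×10⁻³ Pa/m

1.0×10⁻³ Pa/m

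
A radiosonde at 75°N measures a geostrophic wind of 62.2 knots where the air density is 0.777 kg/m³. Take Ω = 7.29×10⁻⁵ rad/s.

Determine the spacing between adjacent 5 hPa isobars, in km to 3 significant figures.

143 km

Coriolis parameter at 75°N:
f = 2Ω sin φ = 2 × 7.29×10⁻⁵ × sin 75° = 1.41×10⁻⁴ s⁻¹
Wind speed in SI: 62.2 knots = 32.0 m/s
Geostrophic balance rearranged: |∂P/∂n| = f ρ V_g
|∂P/∂n| = 1.41×10⁻⁴ × 0.777 × 32.0 = 3.50×10⁻³ Pa/m
Isobar spacing: Δn = ΔP/|∂P/∂n| = 500 Pa / 3.50×10⁻³ Pa/m = 142797 m ≈ 143 km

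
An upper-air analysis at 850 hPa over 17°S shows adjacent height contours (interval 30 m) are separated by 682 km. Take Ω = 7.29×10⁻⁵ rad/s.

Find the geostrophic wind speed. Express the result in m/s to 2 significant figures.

10 m/s

Coriolis parameter at 17°S:
f = 2Ω sin φ = 2 × 7.29×10⁻⁵ × sin 17° = 4.26×10⁻⁵ s⁻¹
Height gradient: |∂Z/∂n| = 30 m / 682000 m = 4.40×10⁻⁵
On a pressure surface, geostrophic balance gives V_g = (g/f)|∂Z/∂n|:
V_g = 9.81 × 4.40×10⁻⁵ / 4.26×10⁻⁵ = 10.1 m/s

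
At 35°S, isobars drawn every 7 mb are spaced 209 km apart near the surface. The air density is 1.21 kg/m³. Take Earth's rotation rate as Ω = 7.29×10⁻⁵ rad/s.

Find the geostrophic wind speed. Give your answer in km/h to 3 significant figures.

Coriolis parameter at 35°S:
f = 2Ω sin φ = 2 × 7.29×10⁻⁵ × sin 35° = 8.36×10⁻⁵ s⁻¹
Pressure gradient: |∂P/∂n| = 700 Pa / 209000 m = 3.35×10⁻³ Pa/m
Geostrophic balance (pressure-gradient force = Coriolis force):
V_g = (1/(fρ)) |∂P/∂n| = 3.35×10⁻³ / (8.36×10⁻⁵ × 1.21) = 33.1 m/s
Converting: 33.1 m/s × 3.6 = 119 km/h

119 km/h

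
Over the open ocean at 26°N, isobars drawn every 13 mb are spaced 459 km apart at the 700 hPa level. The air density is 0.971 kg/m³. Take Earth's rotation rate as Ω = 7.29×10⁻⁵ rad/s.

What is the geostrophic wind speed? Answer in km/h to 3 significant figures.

Coriolis parameter at 26°N:
f = 2Ω sin φ = 2 × 7.29×10⁻⁵ × sin 26° = 6.39×10⁻⁵ s⁻¹
Pressure gradient: |∂P/∂n| = 1300 Pa / 459000 m = 2.83×10⁻³ Pa/m
Geostrophic balance (pressure-gradient force = Coriolis force):
V_g = (1/(fρ)) |∂P/∂n| = 2.83×10⁻³ / (6.39×10⁻⁵ × 0.971) = 45.6 m/s
Converting: 45.6 m/s × 3.6 = 164 km/h

164 km/h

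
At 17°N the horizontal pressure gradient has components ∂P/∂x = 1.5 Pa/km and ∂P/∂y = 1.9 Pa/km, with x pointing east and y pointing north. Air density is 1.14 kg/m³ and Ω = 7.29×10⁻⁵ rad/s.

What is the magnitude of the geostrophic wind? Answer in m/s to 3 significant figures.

Coriolis parameter at 17°N:
f = 2Ω sin φ = 2 × 7.29×10⁻⁵ × sin 17° = 4.26×10⁻⁵ s⁻¹
Component geostrophic relations (x east, y north):
u_g = −(1/(fρ)) ∂P/∂y,  v_g = (1/(fρ)) ∂P/∂x
u_g = −(1.9×10⁻³)/(4.26×10⁻⁵ × 1.14) = −39.1 m/s;  v_g = (1.5×10⁻³)/(4.26×10⁻⁵ × 1.14) = 30.9 m/s
|V_g| = √(u_g² + v_g²) = 49.8 m/s

49.8 m/s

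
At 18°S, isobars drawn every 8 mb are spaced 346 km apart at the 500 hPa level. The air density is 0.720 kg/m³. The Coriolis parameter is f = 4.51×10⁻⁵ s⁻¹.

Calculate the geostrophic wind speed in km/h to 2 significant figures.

Pressure gradient: |∂P/∂n| = 800 Pa / 346000 m = 2.31×10⁻³ Pa/m
Geostrophic balance (pressure-gradient force = Coriolis force):
V_g = (1/(fρ)) |∂P/∂n| = 2.31×10⁻³ / (4.51×10⁻⁵ × 0.720) = 71.2 m/s
Converting: 71.2 m/s × 3.6 = 260 km/h

260 km/h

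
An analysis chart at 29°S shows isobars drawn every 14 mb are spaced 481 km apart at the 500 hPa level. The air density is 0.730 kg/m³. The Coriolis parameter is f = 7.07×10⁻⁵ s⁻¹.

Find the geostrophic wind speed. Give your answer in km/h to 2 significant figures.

200 km/h

Pressure gradient: |∂P/∂n| = 1400 Pa / 481000 m = 2.91×10⁻³ Pa/m
Geostrophic balance (pressure-gradient force = Coriolis force):
V_g = (1/(fρ)) |∂P/∂n| = 2.91×10⁻³ / (7.07×10⁻⁵ × 0.730) = 56.4 m/s
Converting: 56.4 m/s × 3.6 = 200 km/h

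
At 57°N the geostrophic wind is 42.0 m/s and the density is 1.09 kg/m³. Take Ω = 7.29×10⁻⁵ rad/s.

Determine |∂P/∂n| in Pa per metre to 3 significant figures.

Coriolis parameter at 57°N:
f = 2Ω sin φ = 2 × 7.29×10⁻⁵ × sin 57° = 1.22×10⁻⁴ s⁻¹
Geostrophic balance rearranged: |∂P/∂n| = f ρ V_g
|∂P/∂n| = 1.22×10⁻⁴ × 1.09 × 42.0 = 5.60×10⁻³ Pa/m

5.60×10⁻³ Pa/m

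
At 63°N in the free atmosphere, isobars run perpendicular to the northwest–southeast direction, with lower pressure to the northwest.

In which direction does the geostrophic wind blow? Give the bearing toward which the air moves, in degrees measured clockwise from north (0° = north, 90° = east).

045°

The pressure-gradient force points toward the northwest (bearing 315°).
Geostrophic balance: in the Northern Hemisphere the Coriolis force deflects motion to the right, so the geostrophic wind blows 90° to the right of the pressure-gradient force (low pressure on the left).
Rotating 315° by 90° clockwise gives 045° — the wind blows toward the northeast.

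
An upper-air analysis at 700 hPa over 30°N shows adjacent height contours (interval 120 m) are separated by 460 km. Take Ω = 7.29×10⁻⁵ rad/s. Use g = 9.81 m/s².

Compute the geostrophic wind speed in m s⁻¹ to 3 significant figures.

Coriolis parameter at 30°N:
f = 2Ω sin φ = 2 × 7.29×10⁻⁵ × sin 30° = 7.29×10⁻⁵ s⁻¹
Height gradient: |∂Z/∂n| = 120 m / 460000 m = 2.61×10⁻⁴
On a pressure surface, geostrophic balance gives V_g = (g/f)|∂Z/∂n|:
V_g = 9.81 × 2.61×10⁻⁴ / 7.29×10⁻⁵ = 35.1 m/s

35.1 m s⁻¹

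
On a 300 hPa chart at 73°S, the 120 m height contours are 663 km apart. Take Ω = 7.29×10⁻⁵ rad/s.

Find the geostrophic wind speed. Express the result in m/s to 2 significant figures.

13 m/s

Coriolis parameter at 73°S:
f = 2Ω sin φ = 2 × 7.29×10⁻⁵ × sin 73° = 1.39×10⁻⁴ s⁻¹
Height gradient: |∂Z/∂n| = 120 m / 663000 m = 1.81×10⁻⁴
On a pressure surface, geostrophic balance gives V_g = (g/f)|∂Z/∂n|:
V_g = 9.81 × 1.81×10⁻⁴ / 1.39×10⁻⁴ = 12.7 m/s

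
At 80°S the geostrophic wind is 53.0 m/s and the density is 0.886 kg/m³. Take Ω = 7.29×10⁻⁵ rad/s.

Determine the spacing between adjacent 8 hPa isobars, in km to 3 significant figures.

119 km

Coriolis parameter at 80°S:
f = 2Ω sin φ = 2 × 7.29×10⁻⁵ × sin 80° = 1.44×10⁻⁴ s⁻¹
Geostrophic balance rearranged: |∂P/∂n| = f ρ V_g
|∂P/∂n| = 1.44×10⁻⁴ × 0.886 × 53.0 = 6.74×10⁻³ Pa/m
Isobar spacing: Δn = ΔP/|∂P/∂n| = 800 Pa / 6.74×10⁻³ Pa/m = 118651 m ≈ 119 km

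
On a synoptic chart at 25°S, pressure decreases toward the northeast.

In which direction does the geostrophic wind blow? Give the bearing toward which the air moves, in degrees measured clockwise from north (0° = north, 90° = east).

The pressure-gradient force points toward the northeast (bearing 045°).
Geostrophic balance: in the Southern Hemisphere the Coriolis force deflects motion to the left, so the geostrophic wind blows 90° to the left of the pressure-gradient force (low pressure on the right).
Rotating 045° by 90° counterclockwise gives 315° — the wind blows toward the northwest.

315°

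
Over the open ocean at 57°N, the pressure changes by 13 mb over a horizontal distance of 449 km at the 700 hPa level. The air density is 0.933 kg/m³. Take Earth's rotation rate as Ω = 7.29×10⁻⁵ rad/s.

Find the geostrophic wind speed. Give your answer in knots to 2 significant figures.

49 knots

Coriolis parameter at 57°N:
f = 2Ω sin φ = 2 × 7.29×10⁻⁵ × sin 57° = 1.22×10⁻⁴ s⁻¹
Pressure gradient: |∂P/∂n| = 1300 Pa / 449000 m = 2.90×10⁻³ Pa/m
Geostrophic balance (pressure-gradient force = Coriolis force):
V_g = (1/(fρ)) |∂P/∂n| = 2.90×10⁻³ / (1.22×10⁻⁴ × 0.933) = 25.4 m/s
Converting: 25.4 m/s × 1.944 = 49 knots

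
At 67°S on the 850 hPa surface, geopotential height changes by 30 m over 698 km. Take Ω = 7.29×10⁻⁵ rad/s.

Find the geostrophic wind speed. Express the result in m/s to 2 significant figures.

3.1 m/s

Coriolis parameter at 67°S:
f = 2Ω sin φ = 2 × 7.29×10⁻⁵ × sin 67° = 1.34×10⁻⁴ s⁻¹
Height gradient: |∂Z/∂n| = 30 m / 698000 m = 4.30×10⁻⁵
On a pressure surface, geostrophic balance gives V_g = (g/f)|∂Z/∂n|:
V_g = 9.81 × 4.30×10⁻⁵ / 1.34×10⁻⁴ = 3.14 m/s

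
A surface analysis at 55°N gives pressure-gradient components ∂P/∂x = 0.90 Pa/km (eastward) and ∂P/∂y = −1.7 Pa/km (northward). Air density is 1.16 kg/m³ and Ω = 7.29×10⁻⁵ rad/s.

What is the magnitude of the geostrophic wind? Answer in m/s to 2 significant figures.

14 m/s

Coriolis parameter at 55°N:
f = 2Ω sin φ = 2 × 7.29×10⁻⁵ × sin 55° = 1.19×10⁻⁴ s⁻¹
Component geostrophic relations (x east, y north):
u_g = −(1/(fρ)) ∂P/∂y,  v_g = (1/(fρ)) ∂P/∂x
u_g = −(−1.7×10⁻³)/(1.19×10⁻⁴ × 1.16) = 12.3 m/s;  v_g = (0.90×10⁻³)/(1.19×10⁻⁴ × 1.16) = 6.50 m/s
|V_g| = √(u_g² + v_g²) = 13.9 m/s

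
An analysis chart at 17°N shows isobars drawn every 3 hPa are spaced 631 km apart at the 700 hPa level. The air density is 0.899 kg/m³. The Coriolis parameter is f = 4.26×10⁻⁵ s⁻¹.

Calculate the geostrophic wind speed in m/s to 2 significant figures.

12 m/s

Pressure gradient: |∂P/∂n| = 300 Pa / 631000 m = 4.75×10⁻⁴ Pa/m
Geostrophic balance (pressure-gradient force = Coriolis force):
V_g = (1/(fρ)) |∂P/∂n| = 4.75×10⁻⁴ / (4.26×10⁻⁵ × 0.899) = 12.4 m/s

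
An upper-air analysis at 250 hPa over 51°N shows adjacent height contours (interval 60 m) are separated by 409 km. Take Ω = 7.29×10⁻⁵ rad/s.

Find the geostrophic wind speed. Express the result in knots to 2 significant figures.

Coriolis parameter at 51°N:
f = 2Ω sin φ = 2 × 7.29×10⁻⁵ × sin 51° = 1.13×10⁻⁴ s⁻¹
Height gradient: |∂Z/∂n| = 60 m / 409000 m = 1.47×10⁻⁴
On a pressure surface, geostrophic balance gives V_g = (g/f)|∂Z/∂n|:
V_g = 9.81 × 1.47×10⁻⁴ / 1.13×10⁻⁴ = 12.7 m/s
Converting: 12.7 m/s × 1.944 = 25 knots

25 knots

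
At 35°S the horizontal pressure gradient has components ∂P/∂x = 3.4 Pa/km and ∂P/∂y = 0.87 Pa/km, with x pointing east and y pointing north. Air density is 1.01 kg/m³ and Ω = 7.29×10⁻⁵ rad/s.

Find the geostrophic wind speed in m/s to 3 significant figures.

Coriolis parameter at 35°S:
f = 2Ω sin φ = 2 × 7.29×10⁻⁵ × sin 35° = 8.36×10⁻⁵ s⁻¹
In the Southern Hemisphere f is negative: f = −8.36×10⁻⁵ s⁻¹.
Component geostrophic relations (x east, y north):
u_g = −(1/(fρ)) ∂P/∂y,  v_g = (1/(fρ)) ∂P/∂x
u_g = −(0.87×10⁻³)/(−8.36×10⁻⁵ × 1.01) = 10.3 m/s;  v_g = (3.4×10⁻³)/(−8.36×10⁻⁵ × 1.01) = −40.3 m/s
|V_g| = √(u_g² + v_g²) = 41.6 m/s

41.6 m/s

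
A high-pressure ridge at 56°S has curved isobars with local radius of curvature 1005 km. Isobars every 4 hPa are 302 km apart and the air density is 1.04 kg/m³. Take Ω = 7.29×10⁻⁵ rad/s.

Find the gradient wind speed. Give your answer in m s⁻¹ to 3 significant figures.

Coriolis parameter at 56°S:
f = 2Ω sin φ = 2 × 7.29×10⁻⁵ × sin 56° = 1.21×10⁻⁴ s⁻¹
Pressure gradient: |∂P/∂n| = 400 Pa / 302000 m = 1.32×10⁻³ Pa/m
Geostrophic speed: V_g = |∂P/∂n|/(fρ) = 1.32×10⁻³/(1.21×10⁻⁴ × 1.04) = 10.5 m/s
Around a high, pressure-gradient force acts outward with centrifugal, so Coriolis balances both:
fV = (1/ρ)|∂P/∂n| + V²/R  →  V² − fR·V + fR·V_g = 0
With fR = 1.21×10⁻⁴ × 1005×10³ m = 121 m/s:
V = [fR − √((fR)² − 4 fR V_g)]/2 = [121 − √(121² − 4×121×10.5)]/2 = 11.7 m/s
Supergeostrophic (V > V_g = 10.5 m/s), as expected around a high.

11.7 m s⁻¹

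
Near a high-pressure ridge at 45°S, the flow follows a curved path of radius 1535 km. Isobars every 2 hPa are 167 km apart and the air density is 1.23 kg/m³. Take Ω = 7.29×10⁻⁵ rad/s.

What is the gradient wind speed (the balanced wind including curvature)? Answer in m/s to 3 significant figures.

10.1 m/s

Coriolis parameter at 45°S:
f = 2Ω sin φ = 2 × 7.29×10⁻⁵ × sin 45° = 1.03×10⁻⁴ s⁻¹
Pressure gradient: |∂P/∂n| = 200 Pa / 167000 m = 1.20×10⁻³ Pa/m
Geostrophic speed: V_g = |∂P/∂n|/(fρ) = 1.20×10⁻³/(1.03×10⁻⁴ × 1.23) = 9.44 m/s
Around a high, pressure-gradient force acts outward with centrifugal, so Coriolis balances both:
fV = (1/ρ)|∂P/∂n| + V²/R  →  V² − fR·V + fR·V_g = 0
With fR = 1.03×10⁻⁴ × 1535×10³ m = 158 m/s:
V = [fR − √((fR)² − 4 fR V_g)]/2 = [158 − √(158² − 4×158×9.44)]/2 = 10.1 m/s
Supergeostrophic (V > V_g = 9.44 m/s), as expected around a high.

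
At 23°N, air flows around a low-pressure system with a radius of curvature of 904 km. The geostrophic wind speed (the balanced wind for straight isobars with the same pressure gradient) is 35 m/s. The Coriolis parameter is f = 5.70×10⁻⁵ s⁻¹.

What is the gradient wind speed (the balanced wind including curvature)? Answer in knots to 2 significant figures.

46 knots

Around a low, centrifugal force acts outward with Coriolis, so pressure-gradient force balances both:
(1/ρ)|∂P/∂n| = fV + V²/R  →  V² + fR·V − fR·V_g = 0
With fR = 5.70×10⁻⁵ × 904×10³ m = 51.5 m/s:
V = [−fR + √((fR)² + 4 fR V_g)]/2 = [−51.5 + √(51.5² + 4×51.5×35)]/2 = 23.9 m/s
Subgeostrophic (V < V_g = 35 m/s), as expected around a low.
Converting: 23.9 m/s × 1.944 = 46 knots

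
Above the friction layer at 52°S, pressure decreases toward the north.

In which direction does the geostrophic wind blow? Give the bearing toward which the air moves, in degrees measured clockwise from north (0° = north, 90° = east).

The pressure-gradient force points toward the north (bearing 000°).
Geostrophic balance: in the Southern Hemisphere the Coriolis force deflects motion to the left, so the geostrophic wind blows 90° to the left of the pressure-gradient force (low pressure on the right).
Rotating 000° by 90° counterclockwise gives 270° — the wind blows toward the west.

270°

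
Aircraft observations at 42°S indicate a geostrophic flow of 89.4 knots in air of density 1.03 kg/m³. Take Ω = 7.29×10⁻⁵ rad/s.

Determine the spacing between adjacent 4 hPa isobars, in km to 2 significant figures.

87 km

Coriolis parameter at 42°S:
f = 2Ω sin φ = 2 × 7.29×10⁻⁵ × sin 42° = 9.76×10⁻⁵ s⁻¹
Wind speed in SI: 89.4 knots = 46.0 m/s
Geostrophic balance rearranged: |∂P/∂n| = f ρ V_g
|∂P/∂n| = 9.76×10⁻⁵ × 1.03 × 46.0 = 4.62×10⁻³ Pa/m
Isobar spacing: Δn = ΔP/|∂P/∂n| = 400 Pa / 4.62×10⁻³ Pa/m = 86552 m ≈ 87 km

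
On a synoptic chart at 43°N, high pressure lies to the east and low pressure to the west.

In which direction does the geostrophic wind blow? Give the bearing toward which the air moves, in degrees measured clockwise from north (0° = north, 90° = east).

The pressure-gradient force points toward the west (bearing 270°).
Geostrophic balance: in the Northern Hemisphere the Coriolis force deflects motion to the right, so the geostrophic wind blows 90° to the right of the pressure-gradient force (low pressure on the left).
Rotating 270° by 90° clockwise gives 000° — the wind blows toward the north.

000°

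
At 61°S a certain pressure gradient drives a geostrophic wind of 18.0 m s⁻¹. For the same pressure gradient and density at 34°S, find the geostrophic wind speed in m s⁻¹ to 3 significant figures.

28.2 m s⁻¹

With the same pressure gradient and density, V_g ∝ 1/f ∝ 1/sin φ.
V₂ = V₁ · sin φ₁ / sin φ₂ = 18.0 × sin 61° / sin 34°
V₂ = 18.0 × 0.8746/0.5592 = 28.2 m s⁻¹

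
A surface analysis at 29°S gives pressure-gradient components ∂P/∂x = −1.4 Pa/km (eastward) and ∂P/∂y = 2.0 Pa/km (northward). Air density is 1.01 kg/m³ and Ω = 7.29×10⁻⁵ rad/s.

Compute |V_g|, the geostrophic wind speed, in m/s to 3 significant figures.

34.2 m/s

Coriolis parameter at 29°S:
f = 2Ω sin φ = 2 × 7.29×10⁻⁵ × sin 29° = 7.07×10⁻⁵ s⁻¹
In the Southern Hemisphere f is negative: f = −7.07×10⁻⁵ s⁻¹.
Component geostrophic relations (x east, y north):
u_g = −(1/(fρ)) ∂P/∂y,  v_g = (1/(fρ)) ∂P/∂x
u_g = −(2.0×10⁻³)/(−7.07×10⁻⁵ × 1.01) = 28.0 m/s;  v_g = (−1.4×10⁻³)/(−7.07×10⁻⁵ × 1.01) = 19.6 m/s
|V_g| = √(u_g² + v_g²) = 34.2 m/s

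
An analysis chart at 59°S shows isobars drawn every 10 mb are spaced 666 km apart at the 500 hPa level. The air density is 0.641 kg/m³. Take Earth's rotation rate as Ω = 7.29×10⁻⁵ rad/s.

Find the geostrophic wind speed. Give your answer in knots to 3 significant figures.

Coriolis parameter at 59°S:
f = 2Ω sin φ = 2 × 7.29×10⁻⁵ × sin 59° = 1.25×10⁻⁴ s⁻¹
Pressure gradient: |∂P/∂n| = 1000 Pa / 666000 m = 1.50×10⁻³ Pa/m
Geostrophic balance (pressure-gradient force = Coriolis force):
V_g = (1/(fρ)) |∂P/∂n| = 1.50×10⁻³ / (1.25×10⁻⁴ × 0.641) = 18.7 m/s
Converting: 18.7 m/s × 1.944 = 36.4 knots

36.4 knots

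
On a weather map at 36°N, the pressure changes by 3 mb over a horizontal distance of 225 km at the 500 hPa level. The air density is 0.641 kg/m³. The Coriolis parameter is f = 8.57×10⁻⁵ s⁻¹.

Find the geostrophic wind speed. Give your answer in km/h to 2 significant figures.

Pressure gradient: |∂P/∂n| = 300 Pa / 225000 m = 1.33×10⁻³ Pa/m
Geostrophic balance (pressure-gradient force = Coriolis force):
V_g = (1/(fρ)) |∂P/∂n| = 1.33×10⁻³ / (8.57×10⁻⁵ × 0.641) = 24.3 m/s
Converting: 24.3 m/s × 3.6 = 87 km/h

87 km/h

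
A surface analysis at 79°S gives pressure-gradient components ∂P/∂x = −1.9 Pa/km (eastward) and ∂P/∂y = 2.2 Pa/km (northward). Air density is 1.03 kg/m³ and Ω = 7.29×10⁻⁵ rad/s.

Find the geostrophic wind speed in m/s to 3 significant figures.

Coriolis parameter at 79°S:
f = 2Ω sin φ = 2 × 7.29×10⁻⁵ × sin 79° = 1.43×10⁻⁴ s⁻¹
In the Southern Hemisphere f is negative: f = −1.43×10⁻⁴ s⁻¹.
Component geostrophic relations (x east, y north):
u_g = −(1/(fρ)) ∂P/∂y,  v_g = (1/(fρ)) ∂P/∂x
u_g = −(2.2×10⁻³)/(−1.43×10⁻⁴ × 1.03) = 14.9 m/s;  v_g = (−1.9×10⁻³)/(−1.43×10⁻⁴ × 1.03) = 12.9 m/s
|V_g| = √(u_g² + v_g²) = 19.7 m/s

19.7 m/s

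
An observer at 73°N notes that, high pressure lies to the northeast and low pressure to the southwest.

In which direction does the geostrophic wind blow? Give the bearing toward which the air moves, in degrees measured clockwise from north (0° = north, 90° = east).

The pressure-gradient force points toward the southwest (bearing 225°).
Geostrophic balance: in the Northern Hemisphere the Coriolis force deflects motion to the right, so the geostrophic wind blows 90° to the right of the pressure-gradient force (low pressure on the left).
Rotating 225° by 90° clockwise gives 315° — the wind blows toward the northwest.

315°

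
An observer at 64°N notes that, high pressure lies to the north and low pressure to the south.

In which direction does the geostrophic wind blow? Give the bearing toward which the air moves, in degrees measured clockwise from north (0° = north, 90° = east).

270°

The pressure-gradient force points toward the south (bearing 180°).
Geostrophic balance: in the Northern Hemisphere the Coriolis force deflects motion to the right, so the geostrophic wind blows 90° to the right of the pressure-gradient force (low pressure on the left).
Rotating 180° by 90° clockwise gives 270° — the wind blows toward the west.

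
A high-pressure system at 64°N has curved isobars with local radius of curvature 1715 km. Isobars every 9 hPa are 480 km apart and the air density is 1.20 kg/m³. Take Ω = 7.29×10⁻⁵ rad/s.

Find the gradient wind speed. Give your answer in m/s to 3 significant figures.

12.6 m/s

Coriolis parameter at 64°N:
f = 2Ω sin φ = 2 × 7.29×10⁻⁵ × sin 64° = 1.31×10⁻⁴ s⁻¹
Pressure gradient: |∂P/∂n| = 900 Pa / 480000 m = 1.88×10⁻³ Pa/m
Geostrophic speed: V_g = |∂P/∂n|/(fρ) = 1.88×10⁻³/(1.31×10⁻⁴ × 1.20) = 11.9 m/s
Around a high, pressure-gradient force acts outward with centrifugal, so Coriolis balances both:
fV = (1/ρ)|∂P/∂n| + V²/R  →  V² − fR·V + fR·V_g = 0
With fR = 1.31×10⁻⁴ × 1715×10³ m = 225 m/s:
V = [fR − √((fR)² − 4 fR V_g)]/2 = [225 − √(225² − 4×225×11.9)]/2 = 12.6 m/s
Supergeostrophic (V > V_g = 11.9 m/s), as expected around a high.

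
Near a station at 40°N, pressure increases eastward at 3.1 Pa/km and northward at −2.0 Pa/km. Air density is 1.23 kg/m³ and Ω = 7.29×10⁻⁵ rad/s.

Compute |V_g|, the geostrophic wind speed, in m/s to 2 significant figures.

Coriolis parameter at 40°N:
f = 2Ω sin φ = 2 × 7.29×10⁻⁵ × sin 40° = 9.37×10⁻⁵ s⁻¹
Component geostrophic relations (x east, y north):
u_g = −(1/(fρ)) ∂P/∂y,  v_g = (1/(fρ)) ∂P/∂x
u_g = −(−2.0×10⁻³)/(9.37×10⁻⁵ × 1.23) = 17.4 m/s;  v_g = (3.1×10⁻³)/(9.37×10⁻⁵ × 1.23) = 26.9 m/s
|V_g| = √(u_g² + v_g²) = 32.0 m/s

32 m/s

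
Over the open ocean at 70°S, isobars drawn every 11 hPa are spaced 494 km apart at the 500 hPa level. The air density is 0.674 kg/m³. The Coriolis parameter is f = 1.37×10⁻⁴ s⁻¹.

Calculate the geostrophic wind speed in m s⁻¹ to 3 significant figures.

24.1 m s⁻¹

Pressure gradient: |∂P/∂n| = 1100 Pa / 494000 m = 2.23×10⁻³ Pa/m
Geostrophic balance (pressure-gradient force = Coriolis force):
V_g = (1/(fρ)) |∂P/∂n| = 2.23×10⁻³ / (1.37×10⁻⁴ × 0.674) = 24.1 m/s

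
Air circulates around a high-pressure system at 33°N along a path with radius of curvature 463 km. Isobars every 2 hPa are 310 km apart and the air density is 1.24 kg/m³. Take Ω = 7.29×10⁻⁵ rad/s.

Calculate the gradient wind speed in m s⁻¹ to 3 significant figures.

Coriolis parameter at 33°N:
f = 2Ω sin φ = 2 × 7.29×10⁻⁵ × sin 33° = 7.94×10⁻⁵ s⁻¹
Pressure gradient: |∂P/∂n| = 200 Pa / 310000 m = 6.45×10⁻⁴ Pa/m
Geostrophic speed: V_g = |∂P/∂n|/(fρ) = 6.45×10⁻⁴/(7.94×10⁻⁵ × 1.24) = 6.55 m/s
Around a high, pressure-gradient force acts outward with centrifugal, so Coriolis balances both:
fV = (1/ρ)|∂P/∂n| + V²/R  →  V² − fR·V + fR·V_g = 0
With fR = 7.94×10⁻⁵ × 463×10³ m = 36.8 m/s:
V = [fR − √((fR)² − 4 fR V_g)]/2 = [36.8 − √(36.8² − 4×36.8×6.55)]/2 = 8.53 m/s
Supergeostrophic (V > V_g = 6.55 m/s), as expected around a high.

8.53 m s⁻¹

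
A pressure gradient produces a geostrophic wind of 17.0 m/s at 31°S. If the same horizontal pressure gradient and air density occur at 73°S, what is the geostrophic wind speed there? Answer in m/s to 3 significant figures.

9.16 m/s

With the same pressure gradient and density, V_g ∝ 1/f ∝ 1/sin φ.
V₂ = V₁ · sin φ₁ / sin φ₂ = 17.0 × sin 31° / sin 73°
V₂ = 17.0 × 0.5150/0.9563 = 9.16 m/s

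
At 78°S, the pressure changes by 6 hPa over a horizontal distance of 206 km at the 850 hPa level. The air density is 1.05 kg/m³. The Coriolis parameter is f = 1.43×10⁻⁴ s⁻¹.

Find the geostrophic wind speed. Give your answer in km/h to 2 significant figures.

Pressure gradient: |∂P/∂n| = 600 Pa / 206000 m = 2.91×10⁻³ Pa/m
Geostrophic balance (pressure-gradient force = Coriolis force):
V_g = (1/(fρ)) |∂P/∂n| = 2.91×10⁻³ / (1.43×10⁻⁴ × 1.05) = 19.4 m/s
Converting: 19.4 m/s × 3.6 = 70 km/h

70 km/h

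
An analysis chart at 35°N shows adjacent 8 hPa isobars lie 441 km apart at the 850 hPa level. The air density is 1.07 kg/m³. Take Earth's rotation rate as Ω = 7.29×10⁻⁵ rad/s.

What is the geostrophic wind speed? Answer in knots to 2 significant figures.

Coriolis parameter at 35°N:
f = 2Ω sin φ = 2 × 7.29×10⁻⁵ × sin 35° = 8.36×10⁻⁵ s⁻¹
Pressure gradient: |∂P/∂n| = 800 Pa / 441000 m = 1.81×10⁻³ Pa/m
Geostrophic balance (pressure-gradient force = Coriolis force):
V_g = (1/(fρ)) |∂P/∂n| = 1.81×10⁻³ / (8.36×10⁻⁵ × 1.07) = 20.3 m/s
Converting: 20.3 m/s × 1.944 = 39 knots

39 knots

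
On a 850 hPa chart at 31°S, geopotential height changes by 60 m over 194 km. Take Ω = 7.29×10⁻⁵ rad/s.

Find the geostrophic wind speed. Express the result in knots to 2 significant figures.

79 knots

Coriolis parameter at 31°S:
f = 2Ω sin φ = 2 × 7.29×10⁻⁵ × sin 31° = 7.51×10⁻⁵ s⁻¹
Height gradient: |∂Z/∂n| = 60 m / 194000 m = 3.09×10⁻⁴
On a pressure surface, geostrophic balance gives V_g = (g/f)|∂Z/∂n|:
V_g = 9.81 × 3.09×10⁻⁴ / 7.51×10⁻⁵ = 40.4 m/s
Converting: 40.4 m/s × 1.944 = 79 knots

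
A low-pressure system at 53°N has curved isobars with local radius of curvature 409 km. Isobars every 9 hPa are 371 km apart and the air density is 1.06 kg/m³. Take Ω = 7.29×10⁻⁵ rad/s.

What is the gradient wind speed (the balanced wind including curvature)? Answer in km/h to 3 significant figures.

53.8 km/h

Coriolis parameter at 53°N:
f = 2Ω sin φ = 2 × 7.29×10⁻⁵ × sin 53° = 1.16×10⁻⁴ s⁻¹
Pressure gradient: |∂P/∂n| = 900 Pa / 371000 m = 2.43×10⁻³ Pa/m
Geostrophic speed: V_g = |∂P/∂n|/(fρ) = 2.43×10⁻³/(1.16×10⁻⁴ × 1.06) = 19.7 m/s
Around a low, centrifugal force acts outward with Coriolis, so pressure-gradient force balances both:
(1/ρ)|∂P/∂n| = fV + V²/R  →  V² + fR·V − fR·V_g = 0
With fR = 1.16×10⁻⁴ × 409×10³ m = 47.6 m/s:
V = [−fR + √((fR)² + 4 fR V_g)]/2 = [−47.6 + √(47.6² + 4×47.6×19.7)]/2 = 15 m/s
Subgeostrophic (V < V_g = 19.7 m/s), as expected around a low.
Converting: 15 m/s × 3.6 = 53.8 km/h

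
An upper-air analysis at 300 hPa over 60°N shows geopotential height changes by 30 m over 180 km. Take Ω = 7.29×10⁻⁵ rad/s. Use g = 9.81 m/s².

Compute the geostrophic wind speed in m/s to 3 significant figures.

12.9 m/s

Coriolis parameter at 60°N:
f = 2Ω sin φ = 2 × 7.29×10⁻⁵ × sin 60° = 1.26×10⁻⁴ s⁻¹
Height gradient: |∂Z/∂n| = 30 m / 180000 m = 1.67×10⁻⁴
On a pressure surface, geostrophic balance gives V_g = (g/f)|∂Z/∂n|:
V_g = 9.81 × 1.67×10⁻⁴ / 1.26×10⁻⁴ = 12.9 m/s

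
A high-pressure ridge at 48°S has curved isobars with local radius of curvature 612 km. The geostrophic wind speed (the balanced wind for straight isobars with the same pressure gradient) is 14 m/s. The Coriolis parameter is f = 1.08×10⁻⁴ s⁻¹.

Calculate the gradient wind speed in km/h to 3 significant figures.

72.5 km/h

Around a high, pressure-gradient force acts outward with centrifugal, so Coriolis balances both:
fV = (1/ρ)|∂P/∂n| + V²/R  →  V² − fR·V + fR·V_g = 0
With fR = 1.08×10⁻⁴ × 612×10³ m = 66.1 m/s:
V = [fR − √((fR)² − 4 fR V_g)]/2 = [66.1 − √(66.1² − 4×66.1×14)]/2 = 20.1 m/s
Supergeostrophic (V > V_g = 14 m/s), as expected around a high.
Converting: 20.1 m/s × 3.6 = 72.5 km/h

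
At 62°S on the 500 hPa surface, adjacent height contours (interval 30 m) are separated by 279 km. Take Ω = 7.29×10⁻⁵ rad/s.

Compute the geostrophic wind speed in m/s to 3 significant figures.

Coriolis parameter at 62°S:
f = 2Ω sin φ = 2 × 7.29×10⁻⁵ × sin 62° = 1.29×10⁻⁴ s⁻¹
Height gradient: |∂Z/∂n| = 30 m / 279000 m = 1.08×10⁻⁴
On a pressure surface, geostrophic balance gives V_g = (g/f)|∂Z/∂n|:
V_g = 9.81 × 1.08×10⁻⁴ / 1.29×10⁻⁴ = 8.19 m/s

8.19 m/s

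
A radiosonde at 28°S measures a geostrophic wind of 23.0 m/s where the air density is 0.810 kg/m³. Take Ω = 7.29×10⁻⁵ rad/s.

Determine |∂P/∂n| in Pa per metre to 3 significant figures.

1.28×10⁻³ Pa/m

Coriolis parameter at 28°S:
f = 2Ω sin φ = 2 × 7.29×10⁻⁵ × sin 28° = 6.84×10⁻⁵ s⁻¹
Geostrophic balance rearranged: |∂P/∂n| = f ρ V_g
|∂P/∂n| = 6.84×10⁻⁵ × 0.810 × 23.0 = 1.28×10⁻³ Pa/m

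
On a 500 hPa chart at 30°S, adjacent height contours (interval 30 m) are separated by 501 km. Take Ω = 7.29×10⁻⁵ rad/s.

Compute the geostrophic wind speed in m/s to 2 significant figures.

Coriolis parameter at 30°S:
f = 2Ω sin φ = 2 × 7.29×10⁻⁵ × sin 30° = 7.29×10⁻⁵ s⁻¹
Height gradient: |∂Z/∂n| = 30 m / 501000 m = 5.99×10⁻⁵
On a pressure surface, geostrophic balance gives V_g = (g/f)|∂Z/∂n|:
V_g = 9.81 × 5.99×10⁻⁵ / 7.29×10⁻⁵ = 8.06 m/s

8.1 m/s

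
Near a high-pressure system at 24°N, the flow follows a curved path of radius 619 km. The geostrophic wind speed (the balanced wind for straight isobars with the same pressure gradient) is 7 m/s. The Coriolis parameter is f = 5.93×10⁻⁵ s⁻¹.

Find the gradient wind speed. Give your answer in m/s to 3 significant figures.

9.41 m/s

Around a high, pressure-gradient force acts outward with centrifugal, so Coriolis balances both:
fV = (1/ρ)|∂P/∂n| + V²/R  →  V² − fR·V + fR·V_g = 0
With fR = 5.93×10⁻⁵ × 619×10³ m = 36.7 m/s:
V = [fR − √((fR)² − 4 fR V_g)]/2 = [36.7 − √(36.7² − 4×36.7×7)]/2 = 9.41 m/s
Supergeostrophic (V > V_g = 7 m/s), as expected around a high.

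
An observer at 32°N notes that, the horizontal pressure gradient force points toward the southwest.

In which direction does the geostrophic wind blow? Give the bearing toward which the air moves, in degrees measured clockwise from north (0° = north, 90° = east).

315°

The pressure-gradient force points toward the southwest (bearing 225°).
Geostrophic balance: in the Northern Hemisphere the Coriolis force deflects motion to the right, so the geostrophic wind blows 90° to the right of the pressure-gradient force (low pressure on the left).
Rotating 225° by 90° clockwise gives 315° — the wind blows toward the northwest.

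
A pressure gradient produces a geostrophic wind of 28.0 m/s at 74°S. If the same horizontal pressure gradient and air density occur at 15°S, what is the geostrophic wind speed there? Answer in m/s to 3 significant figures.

With the same pressure gradient and density, V_g ∝ 1/f ∝ 1/sin φ.
V₂ = V₁ · sin φ₁ / sin φ₂ = 28.0 × sin 74° / sin 15°
V₂ = 28.0 × 0.9613/0.2588 = 104 m/s

104 m/s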